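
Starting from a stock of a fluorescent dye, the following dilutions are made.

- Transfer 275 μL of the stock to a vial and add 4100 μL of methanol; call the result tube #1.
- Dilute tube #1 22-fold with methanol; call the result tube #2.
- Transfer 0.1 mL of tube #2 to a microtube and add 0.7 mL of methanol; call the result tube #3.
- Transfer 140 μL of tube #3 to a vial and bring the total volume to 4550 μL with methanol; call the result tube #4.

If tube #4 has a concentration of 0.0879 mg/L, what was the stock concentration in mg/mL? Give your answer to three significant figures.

Step 1: 275 μL + 4100 μL = 4375 μL total → factor 4375/275 = 15.909
Step 2: 22-fold → factor 22
Step 3: 0.1 mL + 0.7 mL = 0.8 mL total → factor 0.8/0.1 = 8
Step 4: 140 μL brought to 4550 μL → factor 4550/140 = 32.5
Overall dilution factor = 15.909 × 22 × 8 × 32.5 = 91000
Stock = 0.0879 mg/L × 91000 = 7999 mg/L = 8.00 mg/mL

8.00 mg/mL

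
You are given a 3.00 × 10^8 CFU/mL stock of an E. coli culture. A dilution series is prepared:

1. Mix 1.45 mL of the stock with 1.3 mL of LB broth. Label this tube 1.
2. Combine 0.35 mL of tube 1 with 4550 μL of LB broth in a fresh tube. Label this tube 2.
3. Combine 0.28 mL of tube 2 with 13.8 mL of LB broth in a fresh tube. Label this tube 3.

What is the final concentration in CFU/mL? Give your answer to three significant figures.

2.25 × 10^5 CFU/mL

Step 1: 1.45 mL + 1.3 mL = 2.75 mL total → factor 2.75/1.45 = 1.8966
Step 2: 0.35 mL + 4550 μL = 4.9 mL total → factor 4.9/0.35 = 14
Step 3: 0.28 mL + 13.8 mL = 14.08 mL total → factor 14.08/0.28 = 50.286
Overall dilution factor = 1.8966 × 14 × 50.286 = 1335.2
Final = 3.00 × 10^8 CFU/mL / 1335.2 = 2.25 × 10^5 CFU/mL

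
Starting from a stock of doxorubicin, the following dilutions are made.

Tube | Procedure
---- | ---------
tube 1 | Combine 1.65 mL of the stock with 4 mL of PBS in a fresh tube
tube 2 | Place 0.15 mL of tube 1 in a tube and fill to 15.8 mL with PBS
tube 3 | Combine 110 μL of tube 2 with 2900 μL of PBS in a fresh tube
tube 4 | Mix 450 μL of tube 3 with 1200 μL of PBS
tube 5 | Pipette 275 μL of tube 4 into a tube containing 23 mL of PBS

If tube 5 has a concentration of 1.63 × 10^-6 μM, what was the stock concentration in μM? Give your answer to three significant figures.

4.99 μM

Step 1: 1.65 mL + 4 mL = 5.65 mL total → factor 5.65/1.65 = 3.4242
Step 2: 0.15 mL brought to 15.8 mL → factor 15.8/0.15 = 105.33
Step 3: 110 μL + 2900 μL = 3010 μL total → factor 3010/110 = 27.364
Step 4: 450 μL + 1200 μL = 1650 μL total → factor 1650/450 = 3.6667
Step 5: 275 μL + 23 mL = 23275 μL total → factor 23275/275 = 84.636
Overall dilution factor = 3.4242 × 105.33 × 27.364 × 3.6667 × 84.636 = 3.0629 × 10^6
Stock = 1.63 × 10^-6 μM × 3.0629 × 10^6 = 4.99 μM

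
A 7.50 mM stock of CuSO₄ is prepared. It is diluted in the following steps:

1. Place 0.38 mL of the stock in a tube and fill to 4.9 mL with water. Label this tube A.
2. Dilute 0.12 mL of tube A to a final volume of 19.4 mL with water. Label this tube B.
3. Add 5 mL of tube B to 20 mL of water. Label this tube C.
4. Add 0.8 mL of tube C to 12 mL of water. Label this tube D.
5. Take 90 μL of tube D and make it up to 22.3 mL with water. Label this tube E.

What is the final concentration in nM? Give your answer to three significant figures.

Step 1: 0.38 mL brought to 4.9 mL → factor 4.9/0.38 = 12.895
Step 2: 0.12 mL brought to 19.4 mL → factor 19.4/0.12 = 161.67
Step 3: 5 mL + 20 mL = 25 mL total → factor 25/5 = 5
Step 4: 0.8 mL + 12 mL = 12.8 mL total → factor 12.8/0.8 = 16
Step 5: 90 μL brought to 22.3 mL → factor 22300/90 = 247.78
Overall dilution factor = 12.895 × 161.67 × 5 × 16 × 247.78 = 4.1322 × 10^7
Final = 7.50 mM / 4.1322 × 10^7 = 1.815 × 10^-7 mM = 0.181 nM

0.181 nM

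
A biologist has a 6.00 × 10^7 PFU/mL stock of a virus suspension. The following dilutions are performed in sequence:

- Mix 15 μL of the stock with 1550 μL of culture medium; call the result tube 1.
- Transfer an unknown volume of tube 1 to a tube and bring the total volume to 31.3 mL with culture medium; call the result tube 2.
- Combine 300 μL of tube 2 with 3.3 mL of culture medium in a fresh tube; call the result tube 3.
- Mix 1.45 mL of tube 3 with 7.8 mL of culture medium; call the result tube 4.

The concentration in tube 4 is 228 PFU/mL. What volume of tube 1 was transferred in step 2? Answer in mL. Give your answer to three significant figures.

Step 1: 15 μL + 1550 μL = 1565 μL total → factor 1565/15 = 104.33
Step 2: v brought to 31.3 mL → factor = 31.3 mL/v
Step 3: 300 μL + 3.3 mL = 3600 μL total → factor 3600/300 = 12
Step 4: 1.45 mL + 7.8 mL = 9.25 mL total → factor 9.25/1.45 = 6.3793
Product of known-step factors = 7986.9
Overall factor = 6.00 × 10^7 PFU/mL / (228 PFU/mL) = 2.6316 × 10^5
Step-2 factor = 2.6316 × 10^5 / 7986.9 = 32.949
v = 31.3 mL / 32.949 = 0.950 mL

0.950 mL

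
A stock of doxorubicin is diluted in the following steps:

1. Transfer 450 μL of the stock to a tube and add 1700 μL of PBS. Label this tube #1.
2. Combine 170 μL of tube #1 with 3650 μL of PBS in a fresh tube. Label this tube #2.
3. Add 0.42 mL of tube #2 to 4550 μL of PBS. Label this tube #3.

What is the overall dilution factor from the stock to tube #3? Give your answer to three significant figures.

Step 1: 450 μL + 1700 μL = 2150 μL total → factor 2150/450 = 4.7778
Step 2: 170 μL + 3650 μL = 3820 μL total → factor 3820/170 = 22.471
Step 3: 0.42 mL + 4550 μL = 4.97 mL total → factor 4.97/0.42 = 11.833
Overall dilution factor = 4.7778 × 22.471 × 11.833 = 1270.4

1.27 × 10^3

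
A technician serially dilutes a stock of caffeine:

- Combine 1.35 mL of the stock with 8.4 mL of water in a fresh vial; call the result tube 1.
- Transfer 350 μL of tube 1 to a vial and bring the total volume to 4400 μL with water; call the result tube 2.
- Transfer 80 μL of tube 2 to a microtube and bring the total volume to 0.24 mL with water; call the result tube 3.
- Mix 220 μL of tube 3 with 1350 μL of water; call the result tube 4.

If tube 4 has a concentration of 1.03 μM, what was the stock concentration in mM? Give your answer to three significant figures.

Step 1: 1.35 mL + 8.4 mL = 9.75 mL total → factor 9.75/1.35 = 7.2222
Step 2: 350 μL brought to 4400 μL → factor 4400/350 = 12.571
Step 3: 80 μL brought to 0.24 mL → factor 240/80 = 3
Step 4: 220 μL + 1350 μL = 1570 μL total → factor 1570/220 = 7.1364
Overall dilution factor = 7.2222 × 12.571 × 3 × 7.1364 = 1943.8
Stock = 1.03 μM × 1943.8 = 2002 μM = 2.00 mM

2.00 mM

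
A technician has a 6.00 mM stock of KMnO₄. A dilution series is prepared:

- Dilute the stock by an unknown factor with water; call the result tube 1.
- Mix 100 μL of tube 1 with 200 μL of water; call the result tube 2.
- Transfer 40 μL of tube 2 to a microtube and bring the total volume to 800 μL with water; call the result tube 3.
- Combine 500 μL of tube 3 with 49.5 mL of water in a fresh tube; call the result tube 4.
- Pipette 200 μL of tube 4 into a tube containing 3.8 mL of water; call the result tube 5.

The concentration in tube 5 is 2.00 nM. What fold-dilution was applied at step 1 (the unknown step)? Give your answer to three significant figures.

25.0-fold

Step 1: unknown factor x
Step 2: 100 μL + 200 μL = 300 μL total → factor 300/100 = 3
Step 3: 40 μL brought to 800 μL → factor 800/40 = 20
Step 4: 500 μL + 49.5 mL = 50000 μL total → factor 50000/500 = 100
Step 5: 200 μL + 3.8 mL = 4000 μL total → factor 4000/200 = 20
Product of known-step factors = 1.2 × 10^5
Overall factor = 6.00 mM / (2.00 nM) = 3 × 10^6
x = 3 × 10^6 / 1.2 × 10^5 = 25.0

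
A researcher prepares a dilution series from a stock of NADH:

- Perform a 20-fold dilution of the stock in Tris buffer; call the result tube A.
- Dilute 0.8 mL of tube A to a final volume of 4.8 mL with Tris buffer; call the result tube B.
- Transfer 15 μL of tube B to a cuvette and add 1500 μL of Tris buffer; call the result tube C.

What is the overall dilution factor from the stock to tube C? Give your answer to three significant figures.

1.21 × 10^4

Step 1: 20-fold → factor 20
Step 2: 0.8 mL brought to 4.8 mL → factor 4.8/0.8 = 6
Step 3: 15 μL + 1500 μL = 1515 μL total → factor 1515/15 = 101
Overall dilution factor = 20 × 6 × 101 = 12120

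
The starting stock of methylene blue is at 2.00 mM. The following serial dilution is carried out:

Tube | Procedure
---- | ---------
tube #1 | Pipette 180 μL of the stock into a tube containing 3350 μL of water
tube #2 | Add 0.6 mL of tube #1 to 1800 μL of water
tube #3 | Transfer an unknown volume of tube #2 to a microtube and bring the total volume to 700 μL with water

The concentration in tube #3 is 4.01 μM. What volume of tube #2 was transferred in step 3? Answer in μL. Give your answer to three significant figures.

Step 1: 180 μL + 3350 μL = 3530 μL total → factor 3530/180 = 19.611
Step 2: 0.6 mL + 1800 μL = 2.4 mL total → factor 2.4/0.6 = 4
Step 3: v brought to 700 μL → factor = 700 μL/v
Product of known-step factors = 78.444
Overall factor = 2.00 mM / (4.01 μM) = 498.75
Step-3 factor = 498.75 / 78.444 = 6.358
v = 700 μL / 6.358 = 110 μL

110 μL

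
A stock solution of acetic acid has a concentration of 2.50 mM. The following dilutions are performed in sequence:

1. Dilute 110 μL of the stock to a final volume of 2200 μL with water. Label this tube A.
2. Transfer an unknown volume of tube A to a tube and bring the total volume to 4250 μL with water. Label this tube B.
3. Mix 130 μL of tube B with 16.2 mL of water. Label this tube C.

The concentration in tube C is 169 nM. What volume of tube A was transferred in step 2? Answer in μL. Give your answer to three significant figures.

Step 1: 110 μL brought to 2200 μL → factor 2200/110 = 20
Step 2: v brought to 4250 μL → factor = 4250 μL/v
Step 3: 130 μL + 16.2 mL = 16330 μL total → factor 16330/130 = 125.62
Product of known-step factors = 2512.3
Overall factor = 2.50 mM / (169 nM) = 14793
Step-2 factor = 14793 / 2512.3 = 5.8882
v = 4250 μL / 5.8882 = 722 μL

722 μL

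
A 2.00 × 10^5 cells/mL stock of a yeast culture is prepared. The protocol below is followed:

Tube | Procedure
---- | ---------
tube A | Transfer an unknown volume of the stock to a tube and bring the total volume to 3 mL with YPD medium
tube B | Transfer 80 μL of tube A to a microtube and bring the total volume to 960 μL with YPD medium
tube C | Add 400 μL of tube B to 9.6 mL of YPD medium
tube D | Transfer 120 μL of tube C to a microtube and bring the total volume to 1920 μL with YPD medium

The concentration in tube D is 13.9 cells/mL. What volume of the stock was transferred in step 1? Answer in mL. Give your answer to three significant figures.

Step 1: v brought to 3 mL → factor = 3 mL/v
Step 2: 80 μL brought to 960 μL → factor 960/80 = 12
Step 3: 400 μL + 9.6 mL = 10000 μL total → factor 10000/400 = 25
Step 4: 120 μL brought to 1920 μL → factor 1920/120 = 16
Product of known-step factors = 4800
Overall factor = 2.00 × 10^5 cells/mL / (13.9 cells/mL) = 14388
Step-1 factor = 14388 / 4800 = 2.9976
v = 3 mL / 2.9976 = 1.00 mL

1.00 mL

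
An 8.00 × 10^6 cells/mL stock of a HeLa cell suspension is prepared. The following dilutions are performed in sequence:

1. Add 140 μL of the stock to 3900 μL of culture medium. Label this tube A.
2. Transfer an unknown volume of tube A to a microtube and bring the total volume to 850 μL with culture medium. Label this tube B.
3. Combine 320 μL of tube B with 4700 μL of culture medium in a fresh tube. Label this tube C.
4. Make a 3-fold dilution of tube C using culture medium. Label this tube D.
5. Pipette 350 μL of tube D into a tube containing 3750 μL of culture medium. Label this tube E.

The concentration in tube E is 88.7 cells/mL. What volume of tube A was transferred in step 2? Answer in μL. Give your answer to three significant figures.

150 μL

Step 1: 140 μL + 3900 μL = 4040 μL total → factor 4040/140 = 28.857
Step 2: v brought to 850 μL → factor = 850 μL/v
Step 3: 320 μL + 4700 μL = 5020 μL total → factor 5020/320 = 15.688
Step 4: 3-fold → factor 3
Step 5: 350 μL + 3750 μL = 4100 μL total → factor 4100/350 = 11.714
Product of known-step factors = 15909
Overall factor = 8.00 × 10^6 cells/mL / (88.7 cells/mL) = 90192
Step-2 factor = 90192 / 15909 = 5.6692
v = 850 μL / 5.6692 = 150 μL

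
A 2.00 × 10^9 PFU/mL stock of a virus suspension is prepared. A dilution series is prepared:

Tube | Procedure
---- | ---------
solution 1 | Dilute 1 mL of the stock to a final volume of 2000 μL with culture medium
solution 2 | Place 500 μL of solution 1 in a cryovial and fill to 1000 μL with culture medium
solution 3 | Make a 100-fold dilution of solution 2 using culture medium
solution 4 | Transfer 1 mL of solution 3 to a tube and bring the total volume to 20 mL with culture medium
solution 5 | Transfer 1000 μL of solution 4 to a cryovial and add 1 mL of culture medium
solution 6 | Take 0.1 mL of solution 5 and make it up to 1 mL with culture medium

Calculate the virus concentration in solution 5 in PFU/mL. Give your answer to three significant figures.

Step 1: 1 mL brought to 2000 μL → factor 2/1 = 2
Step 2: 500 μL brought to 1000 μL → factor 1000/500 = 2
Step 3: 100-fold → factor 100
Step 4: 1 mL brought to 20 mL → factor 20/1 = 20
Step 5: 1000 μL + 1 mL = 2000 μL total → factor 2000/1000 = 2
Dilution factor through solution 5 = 2 × 2 × 100 × 20 × 2 = 16000
[solution 5] = 2.00 × 10^9 PFU/mL / 16000 = 1.25 × 10^5 PFU/mL

1.25 × 10^5 PFU/mL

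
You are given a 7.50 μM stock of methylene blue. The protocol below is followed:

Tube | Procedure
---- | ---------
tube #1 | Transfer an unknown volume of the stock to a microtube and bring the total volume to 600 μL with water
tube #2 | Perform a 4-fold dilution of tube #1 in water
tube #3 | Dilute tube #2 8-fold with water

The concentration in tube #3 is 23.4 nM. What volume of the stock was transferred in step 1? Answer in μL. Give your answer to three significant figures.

59.9 μL

Step 1: v brought to 600 μL → factor = 600 μL/v
Step 2: 4-fold → factor 4
Step 3: 8-fold → factor 8
Product of known-step factors = 32
Overall factor = 7.50 μM / (23.4 nM) = 320.51
Step-1 factor = 320.51 / 32 = 10.016
v = 600 μL / 10.016 = 59.9 μL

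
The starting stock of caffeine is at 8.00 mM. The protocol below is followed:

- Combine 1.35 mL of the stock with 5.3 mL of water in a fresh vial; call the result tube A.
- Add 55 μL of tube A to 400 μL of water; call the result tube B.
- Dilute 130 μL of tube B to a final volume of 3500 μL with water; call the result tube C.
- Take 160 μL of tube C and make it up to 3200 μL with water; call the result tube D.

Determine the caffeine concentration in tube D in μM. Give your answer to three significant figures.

Step 1: 1.35 mL + 5.3 mL = 6.65 mL total → factor 6.65/1.35 = 4.9259
Step 2: 55 μL + 400 μL = 455 μL total → factor 455/55 = 8.2727
Step 3: 130 μL brought to 3500 μL → factor 3500/130 = 26.923
Step 4: 160 μL brought to 3200 μL → factor 3200/160 = 20
Overall dilution factor = 4.9259 × 8.2727 × 26.923 × 20 = 21943
Final = 8.00 mM / 21943 = 0.0003646 mM = 0.365 μM

0.365 μM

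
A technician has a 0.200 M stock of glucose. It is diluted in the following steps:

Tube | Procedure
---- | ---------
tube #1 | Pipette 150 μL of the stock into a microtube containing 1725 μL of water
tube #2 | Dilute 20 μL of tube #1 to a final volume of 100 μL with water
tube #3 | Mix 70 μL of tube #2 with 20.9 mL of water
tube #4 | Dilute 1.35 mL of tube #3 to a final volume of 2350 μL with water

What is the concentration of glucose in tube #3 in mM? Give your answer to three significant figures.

0.0107 mM

Step 1: 150 μL + 1725 μL = 1875 μL total → factor 1875/150 = 12.5
Step 2: 20 μL brought to 100 μL → factor 100/20 = 5
Step 3: 70 μL + 20.9 mL = 20970 μL total → factor 20970/70 = 299.57
Dilution factor through tube #3 = 12.5 × 5 × 299.57 = 18723
[tube #3] = 0.200 M / 18723 = 1.068 × 10^-5 M = 0.0107 mM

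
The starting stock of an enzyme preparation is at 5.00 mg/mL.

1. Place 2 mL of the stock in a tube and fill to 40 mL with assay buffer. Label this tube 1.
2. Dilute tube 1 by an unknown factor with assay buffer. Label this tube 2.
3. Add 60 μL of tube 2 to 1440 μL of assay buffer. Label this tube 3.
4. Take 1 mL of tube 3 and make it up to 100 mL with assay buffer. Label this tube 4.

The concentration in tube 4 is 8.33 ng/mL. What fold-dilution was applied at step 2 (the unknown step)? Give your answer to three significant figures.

Step 1: 2 mL brought to 40 mL → factor 40/2 = 20
Step 2: unknown factor x
Step 3: 60 μL + 1440 μL = 1500 μL total → factor 1500/60 = 25
Step 4: 1 mL brought to 100 mL → factor 100/1 = 100
Product of known-step factors = 50000
Overall factor = 5.00 mg/mL / (8.33 ng/mL) = 6.0024 × 10^5
x = 6.0024 × 10^5 / 50000 = 12.0

12.0-fold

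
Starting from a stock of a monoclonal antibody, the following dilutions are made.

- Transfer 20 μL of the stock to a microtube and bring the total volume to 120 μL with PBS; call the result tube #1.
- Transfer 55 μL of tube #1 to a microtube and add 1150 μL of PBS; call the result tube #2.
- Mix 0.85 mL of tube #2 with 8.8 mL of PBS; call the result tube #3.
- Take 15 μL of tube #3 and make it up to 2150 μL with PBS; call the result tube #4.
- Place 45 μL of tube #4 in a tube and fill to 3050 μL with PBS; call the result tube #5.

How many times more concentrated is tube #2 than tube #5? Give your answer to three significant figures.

1.10 × 10^5

Step 1: 20 μL brought to 120 μL → factor 120/20 = 6
Step 2: 55 μL + 1150 μL = 1205 μL total → factor 1205/55 = 21.909
Step 3: 0.85 mL + 8.8 mL = 9.65 mL total → factor 9.65/0.85 = 11.353
Step 4: 15 μL brought to 2150 μL → factor 2150/15 = 143.33
Step 5: 45 μL brought to 3050 μL → factor 3050/45 = 67.778
Dilution factor to tube #2 = 131.45; to tube #5 = 1.4498 × 10^7
[tube #2]/[tube #5] = (factor to tube #5)/(factor to tube #2) = 1.4498 × 10^7/131.45 = 1.10 × 10^5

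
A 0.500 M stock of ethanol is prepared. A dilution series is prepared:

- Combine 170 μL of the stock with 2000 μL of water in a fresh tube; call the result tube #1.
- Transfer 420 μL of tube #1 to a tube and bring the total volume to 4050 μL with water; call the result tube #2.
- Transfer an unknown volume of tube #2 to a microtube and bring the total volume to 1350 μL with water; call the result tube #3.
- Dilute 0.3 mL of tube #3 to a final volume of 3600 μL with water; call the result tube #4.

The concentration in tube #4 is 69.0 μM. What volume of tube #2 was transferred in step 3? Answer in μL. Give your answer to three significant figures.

Step 1: 170 μL + 2000 μL = 2170 μL total → factor 2170/170 = 12.765
Step 2: 420 μL brought to 4050 μL → factor 4050/420 = 9.6429
Step 3: v brought to 1350 μL → factor = 1350 μL/v
Step 4: 0.3 mL brought to 3600 μL → factor 3.6/0.3 = 12
Product of known-step factors = 1477.1
Overall factor = 0.500 M / (69.0 μM) = 7246.4
Step-3 factor = 7246.4 / 1477.1 = 4.906
v = 1350 μL / 4.906 = 275 μL

275 μL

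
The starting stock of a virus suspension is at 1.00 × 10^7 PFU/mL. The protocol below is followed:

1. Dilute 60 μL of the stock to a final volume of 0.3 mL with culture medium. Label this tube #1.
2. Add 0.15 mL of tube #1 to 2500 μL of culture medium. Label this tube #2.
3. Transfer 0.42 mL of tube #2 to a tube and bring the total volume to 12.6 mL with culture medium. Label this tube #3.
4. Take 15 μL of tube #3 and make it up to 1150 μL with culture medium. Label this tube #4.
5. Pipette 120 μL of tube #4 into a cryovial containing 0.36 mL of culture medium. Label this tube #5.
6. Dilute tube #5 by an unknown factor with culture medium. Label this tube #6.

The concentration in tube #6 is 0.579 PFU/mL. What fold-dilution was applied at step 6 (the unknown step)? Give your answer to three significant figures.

21.3-fold

Step 1: 60 μL brought to 0.3 mL → factor 300/60 = 5
Step 2: 0.15 mL + 2500 μL = 2.65 mL total → factor 2.65/0.15 = 17.667
Step 3: 0.42 mL brought to 12.6 mL → factor 12.6/0.42 = 30
Step 4: 15 μL brought to 1150 μL → factor 1150/15 = 76.667
Step 5: 120 μL + 0.36 mL = 480 μL total → factor 480/120 = 4
Step 6: unknown factor x
Product of known-step factors = 8.1267 × 10^5
Overall factor = 1.00 × 10^7 PFU/mL / (0.579 PFU/mL) = 1.7271 × 10^7
x = 1.7271 × 10^7 / 8.1267 × 10^5 = 21.3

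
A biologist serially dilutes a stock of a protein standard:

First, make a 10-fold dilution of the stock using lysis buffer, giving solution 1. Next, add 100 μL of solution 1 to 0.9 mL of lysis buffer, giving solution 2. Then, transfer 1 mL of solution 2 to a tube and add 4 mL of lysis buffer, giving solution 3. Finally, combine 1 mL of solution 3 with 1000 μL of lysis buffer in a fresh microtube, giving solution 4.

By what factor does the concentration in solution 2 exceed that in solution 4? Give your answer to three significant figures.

10.0

Step 1: 10-fold → factor 10
Step 2: 100 μL + 0.9 mL = 1000 μL total → factor 1000/100 = 10
Step 3: 1 mL + 4 mL = 5 mL total → factor 5/1 = 5
Step 4: 1 mL + 1000 μL = 2 mL total → factor 2/1 = 2
Dilution factor to solution 2 = 100; to solution 4 = 1000
[solution 2]/[solution 4] = (factor to solution 4)/(factor to solution 2) = 1000/100 = 10.0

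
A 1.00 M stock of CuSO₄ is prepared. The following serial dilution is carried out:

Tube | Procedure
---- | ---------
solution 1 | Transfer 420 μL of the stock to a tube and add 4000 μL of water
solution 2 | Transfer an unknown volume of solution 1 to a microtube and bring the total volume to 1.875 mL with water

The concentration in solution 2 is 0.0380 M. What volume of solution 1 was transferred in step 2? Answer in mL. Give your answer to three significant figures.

Step 1: 420 μL + 4000 μL = 4420 μL total → factor 4420/420 = 10.524
Step 2: v brought to 1.875 mL → factor = 1.875 mL/v
Product of known-step factors = 10.524
Overall factor = 1.00 M / (0.0380 M) = 26.316
Step-2 factor = 26.316 / 10.524 = 2.5006
v = 1.875 mL / 2.5006 = 0.750 mL

0.750 mL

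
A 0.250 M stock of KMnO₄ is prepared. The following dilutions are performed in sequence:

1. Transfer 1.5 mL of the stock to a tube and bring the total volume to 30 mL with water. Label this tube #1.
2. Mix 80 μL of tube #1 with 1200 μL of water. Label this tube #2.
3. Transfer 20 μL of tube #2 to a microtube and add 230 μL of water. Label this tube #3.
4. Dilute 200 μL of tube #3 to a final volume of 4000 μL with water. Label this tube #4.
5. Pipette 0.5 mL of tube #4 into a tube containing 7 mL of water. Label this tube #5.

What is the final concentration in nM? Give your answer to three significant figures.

Step 1: 1.5 mL brought to 30 mL → factor 30/1.5 = 20
Step 2: 80 μL + 1200 μL = 1280 μL total → factor 1280/80 = 16
Step 3: 20 μL + 230 μL = 250 μL total → factor 250/20 = 12.5
Step 4: 200 μL brought to 4000 μL → factor 4000/200 = 20
Step 5: 0.5 mL + 7 mL = 7.5 mL total → factor 7.5/0.5 = 15
Overall dilution factor = 20 × 16 × 12.5 × 20 × 15 = 1.2 × 10^6
Final = 0.250 M / 1.2 × 10^6 = 2.083 × 10^-7 M = 208 nM

208 nM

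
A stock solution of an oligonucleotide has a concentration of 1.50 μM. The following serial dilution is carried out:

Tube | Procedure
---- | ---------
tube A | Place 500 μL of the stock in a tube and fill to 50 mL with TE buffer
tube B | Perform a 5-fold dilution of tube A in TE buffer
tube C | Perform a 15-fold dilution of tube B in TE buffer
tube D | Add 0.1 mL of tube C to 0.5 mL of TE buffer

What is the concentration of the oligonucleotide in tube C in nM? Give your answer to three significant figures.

Step 1: 500 μL brought to 50 mL → factor 50000/500 = 100
Step 2: 5-fold → factor 5
Step 3: 15-fold → factor 15
Dilution factor through tube C = 100 × 5 × 15 = 7500
[tube C] = 1.50 μM / 7500 = 0.0002000 μM = 0.200 nM

0.200 nM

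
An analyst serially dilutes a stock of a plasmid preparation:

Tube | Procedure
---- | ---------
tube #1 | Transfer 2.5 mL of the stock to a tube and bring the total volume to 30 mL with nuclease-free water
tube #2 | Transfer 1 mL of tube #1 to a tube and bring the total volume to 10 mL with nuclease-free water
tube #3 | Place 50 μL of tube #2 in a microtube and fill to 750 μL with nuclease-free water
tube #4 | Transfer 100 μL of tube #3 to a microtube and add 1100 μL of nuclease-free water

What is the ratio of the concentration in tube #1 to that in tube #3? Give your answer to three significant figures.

Step 1: 2.5 mL brought to 30 mL → factor 30/2.5 = 12
Step 2: 1 mL brought to 10 mL → factor 10/1 = 10
Step 3: 50 μL brought to 750 μL → factor 750/50 = 15
Dilution factor to tube #1 = 12; to tube #3 = 1800
[tube #1]/[tube #3] = (factor to tube #3)/(factor to tube #1) = 1800/12 = 150

150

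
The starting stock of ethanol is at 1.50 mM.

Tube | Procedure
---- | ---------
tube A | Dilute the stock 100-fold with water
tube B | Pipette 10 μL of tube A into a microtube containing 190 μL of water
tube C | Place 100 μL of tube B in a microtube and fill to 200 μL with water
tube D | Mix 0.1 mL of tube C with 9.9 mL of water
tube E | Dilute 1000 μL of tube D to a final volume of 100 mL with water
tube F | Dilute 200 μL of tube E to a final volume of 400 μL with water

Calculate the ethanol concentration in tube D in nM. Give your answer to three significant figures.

3.75 nM

Step 1: 100-fold → factor 100
Step 2: 10 μL + 190 μL = 200 μL total → factor 200/10 = 20
Step 3: 100 μL brought to 200 μL → factor 200/100 = 2
Step 4: 0.1 mL + 9.9 mL = 10 mL total → factor 10/0.1 = 100
Dilution factor through tube D = 100 × 20 × 2 × 100 = 4 × 10^5
[tube D] = 1.50 mM / 4 × 10^5 = 3.750 × 10^-6 mM = 3.75 nM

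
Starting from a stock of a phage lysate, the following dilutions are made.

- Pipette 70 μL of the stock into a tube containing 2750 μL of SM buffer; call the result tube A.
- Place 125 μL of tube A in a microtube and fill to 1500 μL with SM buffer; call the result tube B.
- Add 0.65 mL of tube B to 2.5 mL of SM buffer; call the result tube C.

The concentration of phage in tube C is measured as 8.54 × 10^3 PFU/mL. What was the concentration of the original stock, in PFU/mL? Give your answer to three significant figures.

Step 1: 70 μL + 2750 μL = 2820 μL total → factor 2820/70 = 40.286
Step 2: 125 μL brought to 1500 μL → factor 1500/125 = 12
Step 3: 0.65 mL + 2.5 mL = 3.15 mL total → factor 3.15/0.65 = 4.8462
Overall dilution factor = 40.286 × 12 × 4.8462 = 2342.8
Stock = 8.54 × 10^3 PFU/mL × 2342.8 = 2.00 × 10^7 PFU/mL

2.00 × 10^7 PFU/mL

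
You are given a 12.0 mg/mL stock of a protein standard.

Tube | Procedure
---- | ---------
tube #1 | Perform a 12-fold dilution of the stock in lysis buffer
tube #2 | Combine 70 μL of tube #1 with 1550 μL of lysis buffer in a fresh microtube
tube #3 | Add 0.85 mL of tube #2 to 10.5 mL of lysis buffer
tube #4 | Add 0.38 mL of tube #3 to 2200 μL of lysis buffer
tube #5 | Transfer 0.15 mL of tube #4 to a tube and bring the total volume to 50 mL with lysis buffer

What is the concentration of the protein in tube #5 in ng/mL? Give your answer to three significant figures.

1.43 ng/mL

Step 1: 12-fold → factor 12
Step 2: 70 μL + 1550 μL = 1620 μL total → factor 1620/70 = 23.143
Step 3: 0.85 mL + 10.5 mL = 11.35 mL total → factor 11.35/0.85 = 13.353
Step 4: 0.38 mL + 2200 μL = 2.58 mL total → factor 2.58/0.38 = 6.7895
Step 5: 0.15 mL brought to 50 mL → factor 50/0.15 = 333.33
Overall dilution factor = 12 × 23.143 × 13.353 × 6.7895 × 333.33 = 8.3925 × 10^6
Final = 12.0 mg/mL / 8.3925 × 10^6 = 1.430 × 10^-6 mg/mL = 1.43 ng/mL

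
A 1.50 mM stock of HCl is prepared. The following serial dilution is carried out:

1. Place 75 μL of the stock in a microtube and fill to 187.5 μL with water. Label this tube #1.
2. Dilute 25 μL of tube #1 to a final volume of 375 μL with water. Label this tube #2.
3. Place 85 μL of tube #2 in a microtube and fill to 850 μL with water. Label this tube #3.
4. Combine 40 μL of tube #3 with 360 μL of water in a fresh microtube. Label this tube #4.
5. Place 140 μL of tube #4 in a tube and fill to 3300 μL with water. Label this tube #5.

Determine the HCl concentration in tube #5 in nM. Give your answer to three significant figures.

Step 1: 75 μL brought to 187.5 μL → factor 187.5/75 = 2.5
Step 2: 25 μL brought to 375 μL → factor 375/25 = 15
Step 3: 85 μL brought to 850 μL → factor 850/85 = 10
Step 4: 40 μL + 360 μL = 400 μL total → factor 400/40 = 10
Step 5: 140 μL brought to 3300 μL → factor 3300/140 = 23.571
Overall dilution factor = 2.5 × 15 × 10 × 10 × 23.571 = 88393
Final = 1.50 mM / 88393 = 1.697 × 10^-5 mM = 17.0 nM

17.0 nM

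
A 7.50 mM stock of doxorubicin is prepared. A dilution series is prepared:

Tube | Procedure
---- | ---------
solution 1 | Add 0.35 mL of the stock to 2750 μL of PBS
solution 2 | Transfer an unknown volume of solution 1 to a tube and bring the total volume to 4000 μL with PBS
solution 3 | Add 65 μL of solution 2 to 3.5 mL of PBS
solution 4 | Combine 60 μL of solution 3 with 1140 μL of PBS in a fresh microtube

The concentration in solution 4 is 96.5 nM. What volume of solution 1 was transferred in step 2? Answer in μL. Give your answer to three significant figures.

500 μL

Step 1: 0.35 mL + 2750 μL = 3.1 mL total → factor 3.1/0.35 = 8.8571
Step 2: v brought to 4000 μL → factor = 4000 μL/v
Step 3: 65 μL + 3.5 mL = 3565 μL total → factor 3565/65 = 54.846
Step 4: 60 μL + 1140 μL = 1200 μL total → factor 1200/60 = 20
Product of known-step factors = 9715.6
Overall factor = 7.50 mM / (96.5 nM) = 77720
Step-2 factor = 77720 / 9715.6 = 7.9995
v = 4000 μL / 7.9995 = 500 μL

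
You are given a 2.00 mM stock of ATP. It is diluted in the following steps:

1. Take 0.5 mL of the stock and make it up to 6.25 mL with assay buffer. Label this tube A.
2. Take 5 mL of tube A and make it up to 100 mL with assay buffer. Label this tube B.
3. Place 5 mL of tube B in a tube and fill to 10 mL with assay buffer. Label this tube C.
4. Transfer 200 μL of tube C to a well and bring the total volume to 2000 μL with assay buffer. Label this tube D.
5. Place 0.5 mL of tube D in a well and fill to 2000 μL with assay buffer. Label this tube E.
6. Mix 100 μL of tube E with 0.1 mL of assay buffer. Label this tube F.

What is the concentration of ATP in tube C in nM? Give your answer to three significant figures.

4.00 × 10^3 nM

Step 1: 0.5 mL brought to 6.25 mL → factor 6.25/0.5 = 12.5
Step 2: 5 mL brought to 100 mL → factor 100/5 = 20
Step 3: 5 mL brought to 10 mL → factor 10/5 = 2
Dilution factor through tube C = 12.5 × 20 × 2 = 500
[tube C] = 2.00 mM / 500 = 0.004000 mM = 4.00 × 10^3 nM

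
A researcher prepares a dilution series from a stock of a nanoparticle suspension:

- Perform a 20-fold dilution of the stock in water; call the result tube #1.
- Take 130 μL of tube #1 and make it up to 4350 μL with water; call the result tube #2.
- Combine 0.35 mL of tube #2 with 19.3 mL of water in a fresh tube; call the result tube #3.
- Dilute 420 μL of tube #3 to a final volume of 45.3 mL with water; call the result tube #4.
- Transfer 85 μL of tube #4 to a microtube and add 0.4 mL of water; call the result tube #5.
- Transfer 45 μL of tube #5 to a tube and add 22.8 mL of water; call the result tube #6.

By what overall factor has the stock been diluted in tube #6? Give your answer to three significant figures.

1.17 × 10^10

Step 1: 20-fold → factor 20
Step 2: 130 μL brought to 4350 μL → factor 4350/130 = 33.462
Step 3: 0.35 mL + 19.3 mL = 19.65 mL total → factor 19.65/0.35 = 56.143
Step 4: 420 μL brought to 45.3 mL → factor 45300/420 = 107.86
Step 5: 85 μL + 0.4 mL = 485 μL total → factor 485/85 = 5.7059
Step 6: 45 μL + 22.8 mL = 22845 μL total → factor 22845/45 = 507.67
Overall dilution factor = 20 × 33.462 × 56.143 × 107.86 × 5.7059 × 507.67 = 1.1739 × 10^10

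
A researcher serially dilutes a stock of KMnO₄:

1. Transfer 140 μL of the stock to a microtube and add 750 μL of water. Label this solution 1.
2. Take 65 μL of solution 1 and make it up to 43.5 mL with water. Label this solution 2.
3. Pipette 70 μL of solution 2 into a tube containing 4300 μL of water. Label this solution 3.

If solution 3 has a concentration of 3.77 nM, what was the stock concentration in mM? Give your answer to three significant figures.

1.00 mM

Step 1: 140 μL + 750 μL = 890 μL total → factor 890/140 = 6.3571
Step 2: 65 μL brought to 43.5 mL → factor 43500/65 = 669.23
Step 3: 70 μL + 4300 μL = 4370 μL total → factor 4370/70 = 62.429
Overall dilution factor = 6.3571 × 669.23 × 62.429 = 2.656 × 10^5
Stock = 3.77 nM × 2.656 × 10^5 = 1.001 × 10^6 nM = 1.00 mM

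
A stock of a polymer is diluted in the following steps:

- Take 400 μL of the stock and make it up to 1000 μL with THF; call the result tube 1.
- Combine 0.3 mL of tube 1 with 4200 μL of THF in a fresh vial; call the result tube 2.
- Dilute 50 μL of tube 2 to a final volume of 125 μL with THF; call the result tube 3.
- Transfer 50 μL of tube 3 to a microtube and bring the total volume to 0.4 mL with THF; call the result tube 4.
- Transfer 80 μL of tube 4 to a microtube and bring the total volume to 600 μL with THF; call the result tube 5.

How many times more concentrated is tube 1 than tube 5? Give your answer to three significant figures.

2.25 × 10^3

Step 1: 400 μL brought to 1000 μL → factor 1000/400 = 2.5
Step 2: 0.3 mL + 4200 μL = 4.5 mL total → factor 4.5/0.3 = 15
Step 3: 50 μL brought to 125 μL → factor 125/50 = 2.5
Step 4: 50 μL brought to 0.4 mL → factor 400/50 = 8
Step 5: 80 μL brought to 600 μL → factor 600/80 = 7.5
Dilution factor to tube 1 = 2.5; to tube 5 = 5625
[tube 1]/[tube 5] = (factor to tube 5)/(factor to tube 1) = 5625/2.5 = 2.25 × 10^3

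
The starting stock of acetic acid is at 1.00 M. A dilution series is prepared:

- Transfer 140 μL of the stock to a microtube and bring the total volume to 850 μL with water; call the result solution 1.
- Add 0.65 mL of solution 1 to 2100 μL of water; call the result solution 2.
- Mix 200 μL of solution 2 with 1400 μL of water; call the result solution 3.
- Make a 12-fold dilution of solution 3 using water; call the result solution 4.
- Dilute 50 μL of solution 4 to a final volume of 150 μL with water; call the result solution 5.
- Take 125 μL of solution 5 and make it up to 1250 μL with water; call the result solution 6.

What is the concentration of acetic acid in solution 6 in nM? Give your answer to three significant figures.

1.35 × 10^4 nM

Step 1: 140 μL brought to 850 μL → factor 850/140 = 6.0714
Step 2: 0.65 mL + 2100 μL = 2.75 mL total → factor 2.75/0.65 = 4.2308
Step 3: 200 μL + 1400 μL = 1600 μL total → factor 1600/200 = 8
Step 4: 12-fold → factor 12
Step 5: 50 μL brought to 150 μL → factor 150/50 = 3
Step 6: 125 μL brought to 1250 μL → factor 1250/125 = 10
Overall dilution factor = 6.0714 × 4.2308 × 8 × 12 × 3 × 10 = 73978
Final = 1.00 M / 73978 = 1.352 × 10^-5 M = 1.35 × 10^4 nM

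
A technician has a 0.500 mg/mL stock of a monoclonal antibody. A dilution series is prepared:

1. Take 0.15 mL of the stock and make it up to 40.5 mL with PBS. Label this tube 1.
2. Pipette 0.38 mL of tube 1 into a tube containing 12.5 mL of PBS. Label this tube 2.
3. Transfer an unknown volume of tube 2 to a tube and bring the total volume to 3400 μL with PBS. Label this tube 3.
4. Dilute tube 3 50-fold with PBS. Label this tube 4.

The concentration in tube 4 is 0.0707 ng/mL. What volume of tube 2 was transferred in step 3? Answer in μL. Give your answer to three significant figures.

Step 1: 0.15 mL brought to 40.5 mL → factor 40.5/0.15 = 270
Step 2: 0.38 mL + 12.5 mL = 12.88 mL total → factor 12.88/0.38 = 33.895
Step 3: v brought to 3400 μL → factor = 3400 μL/v
Step 4: 50-fold → factor 50
Product of known-step factors = 4.5758 × 10^5
Overall factor = 0.500 mg/mL / (0.0707 ng/mL) = 7.0721 × 10^6
Step-3 factor = 7.0721 × 10^6 / 4.5758 × 10^5 = 15.456
v = 3400 μL / 15.456 = 220 μL

220 μL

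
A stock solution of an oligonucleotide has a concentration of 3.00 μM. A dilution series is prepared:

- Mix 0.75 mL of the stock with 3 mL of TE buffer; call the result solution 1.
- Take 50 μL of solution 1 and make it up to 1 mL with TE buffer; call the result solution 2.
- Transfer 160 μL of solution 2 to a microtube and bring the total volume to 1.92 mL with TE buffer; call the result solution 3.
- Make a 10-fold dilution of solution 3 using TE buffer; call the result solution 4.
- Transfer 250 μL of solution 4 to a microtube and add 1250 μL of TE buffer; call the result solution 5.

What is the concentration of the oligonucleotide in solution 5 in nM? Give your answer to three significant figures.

Step 1: 0.75 mL + 3 mL = 3.75 mL total → factor 3.75/0.75 = 5
Step 2: 50 μL brought to 1 mL → factor 1000/50 = 20
Step 3: 160 μL brought to 1.92 mL → factor 1920/160 = 12
Step 4: 10-fold → factor 10
Step 5: 250 μL + 1250 μL = 1500 μL total → factor 1500/250 = 6
Overall dilution factor = 5 × 20 × 12 × 10 × 6 = 72000
Final = 3.00 μM / 72000 = 4.167 × 10^-5 μM = 0.0417 nM

0.0417 nM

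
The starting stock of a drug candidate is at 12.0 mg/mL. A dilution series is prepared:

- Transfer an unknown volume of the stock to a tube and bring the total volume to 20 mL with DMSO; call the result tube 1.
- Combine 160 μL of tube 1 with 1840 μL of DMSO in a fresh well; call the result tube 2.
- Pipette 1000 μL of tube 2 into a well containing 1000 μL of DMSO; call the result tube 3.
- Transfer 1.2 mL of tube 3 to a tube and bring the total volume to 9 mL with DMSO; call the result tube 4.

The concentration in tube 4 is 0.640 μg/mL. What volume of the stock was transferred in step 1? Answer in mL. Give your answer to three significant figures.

0.200 mL

Step 1: v brought to 20 mL → factor = 20 mL/v
Step 2: 160 μL + 1840 μL = 2000 μL total → factor 2000/160 = 12.5
Step 3: 1000 μL + 1000 μL = 2000 μL total → factor 2000/1000 = 2
Step 4: 1.2 mL brought to 9 mL → factor 9/1.2 = 7.5
Product of known-step factors = 187.5
Overall factor = 12.0 mg/mL / (0.640 μg/mL) = 18750
Step-1 factor = 18750 / 187.5 = 100
v = 20 mL / 100 = 0.200 mL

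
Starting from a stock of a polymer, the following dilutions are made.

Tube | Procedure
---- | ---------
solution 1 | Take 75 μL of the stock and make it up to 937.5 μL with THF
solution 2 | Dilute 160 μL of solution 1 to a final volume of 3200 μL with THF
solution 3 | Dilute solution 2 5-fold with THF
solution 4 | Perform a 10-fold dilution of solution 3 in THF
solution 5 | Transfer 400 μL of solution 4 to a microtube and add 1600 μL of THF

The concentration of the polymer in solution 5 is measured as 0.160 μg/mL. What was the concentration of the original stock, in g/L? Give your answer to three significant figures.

10.0 g/L

Step 1: 75 μL brought to 937.5 μL → factor 937.5/75 = 12.5
Step 2: 160 μL brought to 3200 μL → factor 3200/160 = 20
Step 3: 5-fold → factor 5
Step 4: 10-fold → factor 10
Step 5: 400 μL + 1600 μL = 2000 μL total → factor 2000/400 = 5
Overall dilution factor = 12.5 × 20 × 5 × 10 × 5 = 62500
Stock = 0.160 μg/mL × 62500 = 1.000 × 10^4 μg/mL = 10.0 g/L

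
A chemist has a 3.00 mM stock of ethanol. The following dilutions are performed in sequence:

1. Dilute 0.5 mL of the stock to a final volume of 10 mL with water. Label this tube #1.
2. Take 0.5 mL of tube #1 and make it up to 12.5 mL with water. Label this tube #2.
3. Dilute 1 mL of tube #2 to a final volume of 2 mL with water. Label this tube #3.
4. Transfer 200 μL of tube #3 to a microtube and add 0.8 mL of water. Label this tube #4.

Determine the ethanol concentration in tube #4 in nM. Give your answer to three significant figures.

600 nM

Step 1: 0.5 mL brought to 10 mL → factor 10/0.5 = 20
Step 2: 0.5 mL brought to 12.5 mL → factor 12.5/0.5 = 25
Step 3: 1 mL brought to 2 mL → factor 2/1 = 2
Step 4: 200 μL + 0.8 mL = 1000 μL total → factor 1000/200 = 5
Overall dilution factor = 20 × 25 × 2 × 5 = 5000
Final = 3.00 mM / 5000 = 0.0006000 mM = 600 nM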